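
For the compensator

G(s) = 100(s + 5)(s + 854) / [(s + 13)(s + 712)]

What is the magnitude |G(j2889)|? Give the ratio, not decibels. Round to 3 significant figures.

101

At s = jω = j2889:
zero (s+5): 5 + j2889 → |·| = √(5²+2889²) = √8346346 ≈ 2889, ∠ = arctan(2889/5) ≈ 89.90°
zero (s+854): 854 + j2889 → |·| = √(854²+2889²) = √9075637 ≈ 3012.6, ∠ = arctan(2889/854) ≈ 73.53°
pole (s+13): 13 + j2889 → |·| = √(13²+2889²) = √8346490 ≈ 2889, ∠ = arctan(2889/13) ≈ 89.74°
pole (s+712): 712 + j2889 → |·| = √(712²+2889²) = √8853265 ≈ 2975.4, ∠ = arctan(2889/712) ≈ 76.16°
|G| = 100 · 8.7034e+06 / 8.5959e+06 ≈ 101.25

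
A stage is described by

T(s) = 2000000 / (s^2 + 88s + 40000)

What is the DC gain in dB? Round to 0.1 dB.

T(0) = 2000000 / 40000 = 50
20 log₁₀(50) ≈ 33.98 dB

34.0 dB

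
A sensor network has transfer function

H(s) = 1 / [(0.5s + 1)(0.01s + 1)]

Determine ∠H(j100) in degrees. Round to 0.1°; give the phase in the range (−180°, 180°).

-133.9°

At ω = 100 rad/s:
pole (1 + j100·0.5) = 1 + j50 → |·| ≈ 50.01, ∠ ≈ 88.85°
pole (1 + j100·0.01) = 1 + j1 → |·| ≈ 1.4142, ∠ ≈ 45.00°
∠H = (0°) − (88.85° + 45.00°) = -133.85°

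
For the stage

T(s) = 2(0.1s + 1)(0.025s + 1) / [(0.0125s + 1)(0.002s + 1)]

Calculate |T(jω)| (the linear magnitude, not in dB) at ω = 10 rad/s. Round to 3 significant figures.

At ω = 10 rad/s:
zero (1 + j10·0.1) = 1 + j1 → |·| ≈ 1.4142, ∠ ≈ 45.00°
zero (1 + j10·0.025) = 1 + j0.25 → |·| ≈ 1.0308, ∠ ≈ 14.04°
pole (1 + j10·0.0125) = 1 + j0.125 → |·| ≈ 1.0078, ∠ ≈ 7.13°
pole (1 + j10·0.002) = 1 + j0.02 → |·| ≈ 1.0002, ∠ ≈ 1.15°
|T| = 2 · 1.4142 · 1.0308 / (1.0078 · 1.0002) ≈ 2.8924

2.89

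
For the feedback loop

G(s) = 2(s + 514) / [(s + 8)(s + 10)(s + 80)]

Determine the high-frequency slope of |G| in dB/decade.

-40 dB/decade

Each pole contributes −20 dB/decade at high frequency; each zero contributes +20 dB/decade.
Net: 1 zero(s) − 3 pole(s) → -40 dB/decade.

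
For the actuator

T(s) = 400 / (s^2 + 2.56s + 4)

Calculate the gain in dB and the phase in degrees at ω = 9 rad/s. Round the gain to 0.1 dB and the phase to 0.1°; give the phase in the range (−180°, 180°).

13.9 dB, -163.3°

At s = jω = j9:
quadratic: (j9)² + 2.56·j9 + 4 = -77 + j23.04 → |·| ≈ 80.373, ∠ ≈ 163.34°
|T| = 400 / 80.373 ≈ 4.9768
Gain = 20 log₁₀(4.9768) ≈ 13.94 dB
∠T = 0.00° − 163.34° = -163.34°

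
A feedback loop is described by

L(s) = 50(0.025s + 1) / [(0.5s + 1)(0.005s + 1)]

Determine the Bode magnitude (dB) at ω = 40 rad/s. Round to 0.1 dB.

At ω = 40 rad/s:
zero (1 + j40·0.025) = 1 + j1 → |·| ≈ 1.4142, ∠ ≈ 45.00°
pole (1 + j40·0.5) = 1 + j20 → |·| ≈ 20.025, ∠ ≈ 87.14°
pole (1 + j40·0.005) = 1 + j0.2 → |·| ≈ 1.0198, ∠ ≈ 11.31°
|L| = 50 · 1.4142 / (20.025 · 1.0198) ≈ 3.4625
Gain = 20 log₁₀(3.4625) ≈ 10.79 dB

10.8 dB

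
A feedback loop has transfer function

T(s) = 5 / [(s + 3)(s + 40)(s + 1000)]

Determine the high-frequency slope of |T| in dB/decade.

Each pole contributes −20 dB/decade at high frequency; each zero contributes +20 dB/decade.
Net: 0 zero(s) − 3 pole(s) → -60 dB/decade.

-60 dB/decade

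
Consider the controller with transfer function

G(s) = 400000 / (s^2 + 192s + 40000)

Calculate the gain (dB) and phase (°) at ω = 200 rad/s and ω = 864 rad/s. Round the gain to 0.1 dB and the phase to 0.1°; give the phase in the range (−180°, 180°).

At s = jω = j200:
quadratic: (j200)² + 192·j200 + 40000 = 0 + j38400 → |·| ≈ 38400, ∠ ≈ 90.00°
|G| = 400000 / 38400 ≈ 10.417
Gain = 20 log₁₀(10.417) ≈ 20.35 dB
∠G = 0.00° − 90.00° = -90.00°

At s = jω = j864:
quadratic: (j864)² + 192·j864 + 40000 = -706496 + j165888 → |·| ≈ 7.2571e+05, ∠ ≈ 166.79°
|G| = 400000 / 7.2571e+05 ≈ 0.55118
Gain = 20 log₁₀(0.55118) ≈ -5.17 dB
∠G = 0.00° − 166.79° = -166.79°

ω = 200: 20.4 dB, -90.0°; ω = 864: -5.2 dB, -166.8°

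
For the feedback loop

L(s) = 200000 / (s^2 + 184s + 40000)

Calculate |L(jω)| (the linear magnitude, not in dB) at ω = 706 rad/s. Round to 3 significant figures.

0.420

At s = jω = j706:
quadratic: (j706)² + 184·j706 + 40000 = -458436 + j129904 → |·| ≈ 4.7649e+05, ∠ ≈ 164.18°
|L| = 200000 / 4.7649e+05 ≈ 0.41974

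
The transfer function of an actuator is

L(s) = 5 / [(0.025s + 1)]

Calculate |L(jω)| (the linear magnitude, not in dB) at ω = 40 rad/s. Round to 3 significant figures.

3.54

At ω = 40 rad/s:
pole (1 + j40·0.025) = 1 + j1 → |·| ≈ 1.4142, ∠ ≈ 45.00°
|L| = 5 · 1 / (1.4142) ≈ 3.5356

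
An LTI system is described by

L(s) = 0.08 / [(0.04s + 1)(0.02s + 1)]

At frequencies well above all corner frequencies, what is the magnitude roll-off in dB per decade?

Each pole contributes −20 dB/decade at high frequency; each zero contributes +20 dB/decade.
Net: 0 zero(s) − 2 pole(s) → -40 dB/decade.

-40 dB/decade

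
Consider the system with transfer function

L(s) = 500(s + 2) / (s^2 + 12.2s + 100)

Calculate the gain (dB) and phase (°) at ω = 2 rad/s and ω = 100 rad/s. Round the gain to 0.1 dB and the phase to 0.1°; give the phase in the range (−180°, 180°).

At s = jω = j2:
zero (s+2): 2 + j2 → |·| = √(2²+2²) = √8 ≈ 2.8284, ∠ = arctan(2/2) ≈ 45.00°
quadratic: (j2)² + 12.2·j2 + 100 = 96 + j24.4 → |·| ≈ 99.052, ∠ ≈ 14.26°
|L| = 500 · 2.8284 / 99.052 ≈ 14.277
Gain = 20 log₁₀(14.277) ≈ 23.09 dB
∠L = 45.00° − 14.26° = 30.74°

At s = jω = j100:
zero (s+2): 2 + j100 → |·| = √(2²+100²) = √10004 ≈ 100.02, ∠ = arctan(100/2) ≈ 88.85°
quadratic: (j100)² + 12.2·j100 + 100 = -9900 + j1220 → |·| ≈ 9974.9, ∠ ≈ 172.97°
|L| = 500 · 100.02 / 9974.9 ≈ 5.0136
Gain = 20 log₁₀(5.0136) ≈ 14.00 dB
∠L = 88.85° − 172.97° = -84.12°

ω = 2: 23.1 dB, 30.7°; ω = 100: 14.0 dB, -84.1°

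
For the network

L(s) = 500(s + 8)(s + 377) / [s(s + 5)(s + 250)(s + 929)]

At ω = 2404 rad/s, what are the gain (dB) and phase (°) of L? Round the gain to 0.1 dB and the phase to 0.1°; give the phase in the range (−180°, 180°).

At s = jω = j2404:
zero (s+8): 8 + j2404 → |·| = √(8²+2404²) = √5779280 ≈ 2404, ∠ = arctan(2404/8) ≈ 89.81°
zero (s+377): 377 + j2404 → |·| = √(377²+2404²) = √5921345 ≈ 2433.4, ∠ = arctan(2404/377) ≈ 81.09°
pole (s+5): 5 + j2404 → |·| = √(5²+2404²) = √5779241 ≈ 2404, ∠ = arctan(2404/5) ≈ 89.88°
pole (s+250): 250 + j2404 → |·| = √(250²+2404²) = √5841716 ≈ 2417, ∠ = arctan(2404/250) ≈ 84.06°
pole (s+929): 929 + j2404 → |·| = √(929²+2404²) = √6642257 ≈ 2577.3, ∠ = arctan(2404/929) ≈ 68.87°
pole at origin: |s| = 2404, ∠ = 90.00° (in denominator)
|L| = 500 · 5.8499e+06 / 3.6001e+13 ≈ 8.1246e-05
Gain = 20 log₁₀(8.1246e-05) ≈ -81.80 dB
∠L = 170.90° − 332.81° = -161.91°

-81.8 dB, -161.9°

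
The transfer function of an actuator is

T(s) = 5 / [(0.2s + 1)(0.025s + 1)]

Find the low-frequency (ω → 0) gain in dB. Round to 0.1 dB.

14.0 dB

T(0) = 5 · 1 / 1 = 5
20 log₁₀(5) ≈ 13.98 dB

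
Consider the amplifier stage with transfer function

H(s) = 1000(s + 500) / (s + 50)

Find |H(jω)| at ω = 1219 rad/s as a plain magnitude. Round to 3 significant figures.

At s = jω = j1219:
zero (s+500): 500 + j1219 → |·| = √(500²+1219²) = √1735961 ≈ 1317.6, ∠ = arctan(1219/500) ≈ 67.70°
pole (s+50): 50 + j1219 → |·| = √(50²+1219²) = √1488461 ≈ 1220, ∠ = arctan(1219/50) ≈ 87.65°
|H| = 1000 · 1317.6 / 1220 ≈ 1080

1.08e+03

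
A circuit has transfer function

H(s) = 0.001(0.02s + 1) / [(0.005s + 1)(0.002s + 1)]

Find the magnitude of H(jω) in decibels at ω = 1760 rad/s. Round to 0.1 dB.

At ω = 1760 rad/s:
zero (1 + j1760·0.02) = 1 + j35.2 → |·| ≈ 35.214, ∠ ≈ 88.37°
pole (1 + j1760·0.005) = 1 + j8.8 → |·| ≈ 8.8566, ∠ ≈ 83.52°
pole (1 + j1760·0.002) = 1 + j3.52 → |·| ≈ 3.6593, ∠ ≈ 74.14°
|H| = 0.001 · 35.214 / (8.8566 · 3.6593) ≈ 0.0010866
Gain = 20 log₁₀(0.0010866) ≈ -59.28 dB

-59.3 dB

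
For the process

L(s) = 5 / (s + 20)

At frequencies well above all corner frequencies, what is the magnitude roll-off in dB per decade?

Each pole contributes −20 dB/decade at high frequency; each zero contributes +20 dB/decade.
Net: 0 zero(s) − 1 pole(s) → -20 dB/decade.

-20 dB/decade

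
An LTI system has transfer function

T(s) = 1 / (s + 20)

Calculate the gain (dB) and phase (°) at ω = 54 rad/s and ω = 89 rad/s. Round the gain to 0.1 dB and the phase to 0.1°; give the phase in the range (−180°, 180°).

ω = 54: -35.2 dB, -69.7°; ω = 89: -39.2 dB, -77.3°

At s = jω = j54:
pole (s+20): 20 + j54 → |·| = √(20²+54²) = √3316 ≈ 57.585, ∠ = arctan(54/20) ≈ 69.68°
|T| = 1 / 57.585 ≈ 0.017366
Gain = 20 log₁₀(0.017366) ≈ -35.21 dB
∠T = 0.00° − 69.68° = -69.68°

At s = jω = j89:
pole (s+20): 20 + j89 → |·| = √(20²+89²) = √8321 ≈ 91.22, ∠ = arctan(89/20) ≈ 77.33°
|T| = 1 / 91.22 ≈ 0.010963
Gain = 20 log₁₀(0.010963) ≈ -39.20 dB
∠T = 0.00° − 77.33° = -77.33°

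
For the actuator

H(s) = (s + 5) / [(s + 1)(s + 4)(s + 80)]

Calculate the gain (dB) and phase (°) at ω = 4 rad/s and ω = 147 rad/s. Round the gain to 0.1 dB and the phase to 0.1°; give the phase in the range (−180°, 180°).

ω = 4: -49.3 dB, -85.2°; ω = 147: -87.8 dB, -151.4°

At s = jω = j4:
zero (s+5): 5 + j4 → |·| = √(5²+4²) = √41 ≈ 6.4031, ∠ = arctan(4/5) ≈ 38.66°
pole (s+1): 1 + j4 → |·| = √(1²+4²) = √17 ≈ 4.1231, ∠ = arctan(4/1) ≈ 75.96°
pole (s+4): 4 + j4 → |·| = √(4²+4²) = √32 ≈ 5.6569, ∠ = arctan(4/4) ≈ 45.00°
pole (s+80): 80 + j4 → |·| = √(80²+4²) = √6416 ≈ 80.1, ∠ = arctan(4/80) ≈ 2.86°
|H| = 1 · 6.4031 / 1868.2 ≈ 0.0034274
Gain = 20 log₁₀(0.0034274) ≈ -49.30 dB
∠H = 38.66° − 123.82° = -85.16°

At s = jω = j147:
zero (s+5): 5 + j147 → |·| = √(5²+147²) = √21634 ≈ 147.09, ∠ = arctan(147/5) ≈ 88.05°
pole (s+1): 1 + j147 → |·| = √(1²+147²) = √21610 ≈ 147, ∠ = arctan(147/1) ≈ 89.61°
pole (s+4): 4 + j147 → |·| = √(4²+147²) = √21625 ≈ 147.05, ∠ = arctan(147/4) ≈ 88.44°
pole (s+80): 80 + j147 → |·| = √(80²+147²) = √28009 ≈ 167.36, ∠ = arctan(147/80) ≈ 61.44°
|H| = 1 · 147.09 / 3.6177e+06 ≈ 4.0658e-05
Gain = 20 log₁₀(4.0658e-05) ≈ -87.82 dB
∠H = 88.05° − 239.49° = -151.44°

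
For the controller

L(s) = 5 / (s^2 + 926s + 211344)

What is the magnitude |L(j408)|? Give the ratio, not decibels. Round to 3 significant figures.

1.31e-05

Substitute s = j408:
Numerator: 5 = 5 + j0
Denominator: (j408)^2 + 926(j408) + 211344 = 44880 + j377808
|N| = √(5² + 0²) ≈ 5, ∠N ≈ 0.00°
|D| = √(44880² + 377808²) ≈ 3.8046e+05, ∠D ≈ 83.23°
|L| = 5 / 3.8046e+05 ≈ 1.3142e-05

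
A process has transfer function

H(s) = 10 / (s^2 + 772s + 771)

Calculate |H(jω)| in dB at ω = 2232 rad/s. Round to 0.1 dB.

-114.4 dB

Substitute s = j2232:
Numerator: 10 = 10 + j0
Denominator: (j2232)^2 + 772(j2232) + 771 = -4981053 + j1723104
|N| = √(10² + 0²) ≈ 10, ∠N ≈ 0.00°
|D| = √(4981053² + 1723104²) ≈ 5.2707e+06, ∠D ≈ 160.92°
|H| = 10 / 5.2707e+06 ≈ 1.8973e-06
Gain = 20 log₁₀(1.8973e-06) ≈ -114.44 dB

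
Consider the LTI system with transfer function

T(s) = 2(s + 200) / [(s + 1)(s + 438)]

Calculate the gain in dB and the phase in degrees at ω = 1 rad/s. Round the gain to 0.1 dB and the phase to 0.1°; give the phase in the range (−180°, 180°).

At s = jω = j1:
zero (s+200): 200 + j1 → |·| = √(200²+1²) = √40001 ≈ 200, ∠ = arctan(1/200) ≈ 0.29°
pole (s+1): 1 + j1 → |·| = √(1²+1²) = √2 ≈ 1.4142, ∠ = arctan(1/1) ≈ 45.00°
pole (s+438): 438 + j1 → |·| = √(438²+1²) = √191845 ≈ 438, ∠ = arctan(1/438) ≈ 0.13°
|T| = 2 · 200 / 619.42 ≈ 0.64577
Gain = 20 log₁₀(0.64577) ≈ -3.80 dB
∠T = 0.29° − 45.13° = -44.84°

-3.8 dB, -44.8°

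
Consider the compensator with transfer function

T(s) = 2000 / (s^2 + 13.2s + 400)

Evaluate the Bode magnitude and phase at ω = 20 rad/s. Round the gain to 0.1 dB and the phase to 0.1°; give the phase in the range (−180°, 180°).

17.6 dB, -90.0°

At s = jω = j20:
quadratic: (j20)² + 13.2·j20 + 400 = 0 + j264 → |·| ≈ 264, ∠ ≈ 90.00°
|T| = 2000 / 264 ≈ 7.5758
Gain = 20 log₁₀(7.5758) ≈ 17.59 dB
∠T = 0.00° − 90.00° = -90.00°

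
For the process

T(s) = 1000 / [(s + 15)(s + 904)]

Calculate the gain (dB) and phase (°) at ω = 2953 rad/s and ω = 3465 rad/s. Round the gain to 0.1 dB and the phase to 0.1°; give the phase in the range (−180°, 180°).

At s = jω = j2953:
pole (s+15): 15 + j2953 → |·| = √(15²+2953²) = √8720434 ≈ 2953, ∠ = arctan(2953/15) ≈ 89.71°
pole (s+904): 904 + j2953 → |·| = √(904²+2953²) = √9537425 ≈ 3088.3, ∠ = arctan(2953/904) ≈ 72.98°
|T| = 1000 / 9.1197e+06 ≈ 0.00010965
Gain = 20 log₁₀(0.00010965) ≈ -79.20 dB
∠T = 0.00° − 162.69° = -162.69°

At s = jω = j3465:
pole (s+15): 15 + j3465 → |·| = √(15²+3465²) = √12006450 ≈ 3465, ∠ = arctan(3465/15) ≈ 89.75°
pole (s+904): 904 + j3465 → |·| = √(904²+3465²) = √12823441 ≈ 3581, ∠ = arctan(3465/904) ≈ 75.38°
|T| = 1000 / 1.2408e+07 ≈ 8.0593e-05
Gain = 20 log₁₀(8.0593e-05) ≈ -81.87 dB
∠T = 0.00° − 165.13° = -165.13°

ω = 2953: -79.2 dB, -162.7°; ω = 3465: -81.9 dB, -165.1°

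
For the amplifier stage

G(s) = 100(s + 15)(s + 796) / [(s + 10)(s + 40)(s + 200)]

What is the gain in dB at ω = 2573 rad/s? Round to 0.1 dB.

At s = jω = j2573:
zero (s+15): 15 + j2573 → |·| = √(15²+2573²) = √6620554 ≈ 2573, ∠ = arctan(2573/15) ≈ 89.67°
zero (s+796): 796 + j2573 → |·| = √(796²+2573²) = √7253945 ≈ 2693.3, ∠ = arctan(2573/796) ≈ 72.81°
pole (s+10): 10 + j2573 → |·| = √(10²+2573²) = √6620429 ≈ 2573, ∠ = arctan(2573/10) ≈ 89.78°
pole (s+40): 40 + j2573 → |·| = √(40²+2573²) = √6621929 ≈ 2573.3, ∠ = arctan(2573/40) ≈ 89.11°
pole (s+200): 200 + j2573 → |·| = √(200²+2573²) = √6660329 ≈ 2580.8, ∠ = arctan(2573/200) ≈ 85.56°
|G| = 100 · 6.9299e+06 / 1.7088e+10 ≈ 0.040554
Gain = 20 log₁₀(0.040554) ≈ -27.84 dB

-27.8 dB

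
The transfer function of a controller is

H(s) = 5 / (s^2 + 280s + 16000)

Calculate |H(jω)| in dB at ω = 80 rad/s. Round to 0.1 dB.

Substitute s = j80:
Numerator: 5 = 5 + j0
Denominator: (j80)^2 + 280(j80) + 16000 = 9600 + j22400
|N| = √(5² + 0²) ≈ 5, ∠N ≈ 0.00°
|D| = √(9600² + 22400²) ≈ 24370, ∠D ≈ 66.80°
|H| = 5 / 24370 ≈ 0.00020517
Gain = 20 log₁₀(0.00020517) ≈ -73.76 dB

-73.8 dB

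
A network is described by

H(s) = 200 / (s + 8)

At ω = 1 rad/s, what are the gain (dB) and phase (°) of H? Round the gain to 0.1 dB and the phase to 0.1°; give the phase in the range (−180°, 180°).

At s = jω = j1:
pole (s+8): 8 + j1 → |·| = √(8²+1²) = √65 ≈ 8.0623, ∠ = arctan(1/8) ≈ 7.13°
|H| = 200 / 8.0623 ≈ 24.807
Gain = 20 log₁₀(24.807) ≈ 27.89 dB
∠H = 0.00° − 7.13° = -7.13°

27.9 dB, -7.1°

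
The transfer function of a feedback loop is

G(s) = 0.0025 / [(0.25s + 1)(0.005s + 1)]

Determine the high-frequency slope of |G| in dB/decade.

-40 dB/decade

Each pole contributes −20 dB/decade at high frequency; each zero contributes +20 dB/decade.
Net: 0 zero(s) − 2 pole(s) → -40 dB/decade.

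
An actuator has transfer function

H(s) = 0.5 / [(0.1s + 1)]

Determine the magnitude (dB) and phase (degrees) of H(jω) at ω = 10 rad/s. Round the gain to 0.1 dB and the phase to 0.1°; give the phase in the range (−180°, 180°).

-9.0 dB, -45.0°

At ω = 10 rad/s:
pole (1 + j10·0.1) = 1 + j1 → |·| ≈ 1.4142, ∠ ≈ 45.00°
|H| = 0.5 · 1 / (1.4142) ≈ 0.35356
Gain = 20 log₁₀(0.35356) ≈ -9.03 dB
∠H = (0°) − (45.00°) = -45.00°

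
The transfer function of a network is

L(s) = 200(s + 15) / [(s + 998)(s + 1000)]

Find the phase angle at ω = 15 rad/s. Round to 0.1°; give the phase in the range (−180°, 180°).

43.3°

At s = jω = j15:
zero (s+15): 15 + j15 → |·| = √(15²+15²) = √450 ≈ 21.213, ∠ = arctan(15/15) ≈ 45.00°
pole (s+998): 998 + j15 → |·| = √(998²+15²) = √996229 ≈ 998.11, ∠ = arctan(15/998) ≈ 0.86°
pole (s+1000): 1000 + j15 → |·| = √(1000²+15²) = √1000225 ≈ 1000.1, ∠ = arctan(15/1000) ≈ 0.86°
∠L = 45.00° − 1.72° = 43.28°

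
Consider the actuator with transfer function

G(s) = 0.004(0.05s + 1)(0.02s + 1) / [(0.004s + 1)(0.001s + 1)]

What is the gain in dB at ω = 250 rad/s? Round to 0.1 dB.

-15.1 dB

At ω = 250 rad/s:
zero (1 + j250·0.05) = 1 + j12.5 → |·| ≈ 12.54, ∠ ≈ 85.43°
zero (1 + j250·0.02) = 1 + j5 → |·| ≈ 5.099, ∠ ≈ 78.69°
pole (1 + j250·0.004) = 1 + j1 → |·| ≈ 1.4142, ∠ ≈ 45.00°
pole (1 + j250·0.001) = 1 + j0.25 → |·| ≈ 1.0308, ∠ ≈ 14.04°
|G| = 0.004 · 12.54 · 5.099 / (1.4142 · 1.0308) ≈ 0.17545
Gain = 20 log₁₀(0.17545) ≈ -15.12 dB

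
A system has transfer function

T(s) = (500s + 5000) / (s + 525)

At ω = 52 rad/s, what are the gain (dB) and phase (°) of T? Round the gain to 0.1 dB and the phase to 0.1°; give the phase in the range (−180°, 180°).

Substitute s = j52:
Numerator: 500(j52) + 5000 = 5000 + j26000
Denominator: (j52) + 525 = 525 + j52
|N| = √(5000² + 26000²) ≈ 26476, ∠N ≈ 79.11°
|D| = √(525² + 52²) ≈ 527.57, ∠D ≈ 5.66°
|T| = 26476 / 527.57 ≈ 50.185
Gain = 20 log₁₀(50.185) ≈ 34.01 dB
∠T = 79.11° − 5.66° = 73.45°

34.0 dB, 73.5°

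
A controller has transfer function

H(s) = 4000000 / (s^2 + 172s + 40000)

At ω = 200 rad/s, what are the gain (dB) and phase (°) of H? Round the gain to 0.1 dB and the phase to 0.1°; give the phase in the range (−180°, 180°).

At s = jω = j200:
quadratic: (j200)² + 172·j200 + 40000 = 0 + j34400 → |·| ≈ 34400, ∠ ≈ 90.00°
|H| = 4000000 / 34400 ≈ 116.28
Gain = 20 log₁₀(116.28) ≈ 41.31 dB
∠H = 0.00° − 90.00° = -90.00°

41.3 dB, -90.0°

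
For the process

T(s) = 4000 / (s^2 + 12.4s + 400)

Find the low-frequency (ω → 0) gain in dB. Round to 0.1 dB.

T(0) = 4000 / 400 = 10
20 log₁₀(10) ≈ 20.00 dB

20.0 dB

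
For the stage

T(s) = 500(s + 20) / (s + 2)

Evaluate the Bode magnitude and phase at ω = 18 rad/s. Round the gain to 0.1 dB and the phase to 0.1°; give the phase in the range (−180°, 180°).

At s = jω = j18:
zero (s+20): 20 + j18 → |·| = √(20²+18²) = √724 ≈ 26.907, ∠ = arctan(18/20) ≈ 41.99°
pole (s+2): 2 + j18 → |·| = √(2²+18²) = √328 ≈ 18.111, ∠ = arctan(18/2) ≈ 83.66°
|T| = 500 · 26.907 / 18.111 ≈ 742.84
Gain = 20 log₁₀(742.84) ≈ 57.42 dB
∠T = 41.99° − 83.66° = -41.67°

57.4 dB, -41.7°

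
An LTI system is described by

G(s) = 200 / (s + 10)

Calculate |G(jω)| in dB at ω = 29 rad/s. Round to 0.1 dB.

Substitute s = j29:
Numerator: 200 = 200 + j0
Denominator: (j29) + 10 = 10 + j29
|N| = √(200² + 0²) ≈ 200, ∠N ≈ 0.00°
|D| = √(10² + 29²) ≈ 30.676, ∠D ≈ 70.97°
|G| = 200 / 30.676 ≈ 6.5198
Gain = 20 log₁₀(6.5198) ≈ 16.28 dB

16.3 dB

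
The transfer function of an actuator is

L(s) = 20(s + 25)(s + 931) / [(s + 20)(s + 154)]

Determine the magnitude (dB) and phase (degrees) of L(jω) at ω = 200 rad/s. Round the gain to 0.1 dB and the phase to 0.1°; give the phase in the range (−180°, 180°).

At s = jω = j200:
zero (s+25): 25 + j200 → |·| = √(25²+200²) = √40625 ≈ 201.56, ∠ = arctan(200/25) ≈ 82.87°
zero (s+931): 931 + j200 → |·| = √(931²+200²) = √906761 ≈ 952.24, ∠ = arctan(200/931) ≈ 12.12°
pole (s+20): 20 + j200 → |·| = √(20²+200²) = √40400 ≈ 201, ∠ = arctan(200/20) ≈ 84.29°
pole (s+154): 154 + j200 → |·| = √(154²+200²) = √63716 ≈ 252.42, ∠ = arctan(200/154) ≈ 52.40°
|L| = 20 · 1.9193e+05 / 50736 ≈ 75.658
Gain = 20 log₁₀(75.658) ≈ 37.58 dB
∠L = 94.99° − 136.69° = -41.70°

37.6 dB, -41.7°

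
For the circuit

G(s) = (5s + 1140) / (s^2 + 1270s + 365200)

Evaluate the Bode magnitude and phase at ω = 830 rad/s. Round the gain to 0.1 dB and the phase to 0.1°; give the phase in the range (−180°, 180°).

-48.2 dB, -32.4°

Substitute s = j830:
Numerator: 5(j830) + 1140 = 1140 + j4150
Denominator: (j830)^2 + 1270(j830) + 365200 = -323700 + j1054100
|N| = √(1140² + 4150²) ≈ 4303.7, ∠N ≈ 74.64°
|D| = √(323700² + 1054100²) ≈ 1.1027e+06, ∠D ≈ 107.07°
|G| = 4303.7 / 1.1027e+06 ≈ 0.0039029
Gain = 20 log₁₀(0.0039029) ≈ -48.17 dB
∠G = 74.64° − 107.07° = -32.43°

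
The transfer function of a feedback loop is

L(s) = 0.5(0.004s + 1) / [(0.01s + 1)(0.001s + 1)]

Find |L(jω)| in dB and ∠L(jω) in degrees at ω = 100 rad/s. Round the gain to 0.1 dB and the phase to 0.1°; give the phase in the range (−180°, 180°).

-8.4 dB, -28.9°

At ω = 100 rad/s:
zero (1 + j100·0.004) = 1 + j0.4 → |·| ≈ 1.077, ∠ ≈ 21.80°
pole (1 + j100·0.01) = 1 + j1 → |·| ≈ 1.4142, ∠ ≈ 45.00°
pole (1 + j100·0.001) = 1 + j0.1 → |·| ≈ 1.005, ∠ ≈ 5.71°
|L| = 0.5 · 1.077 / (1.4142 · 1.005) ≈ 0.37889
Gain = 20 log₁₀(0.37889) ≈ -8.43 dB
∠L = (21.80°) − (45.00° + 5.71°) = -28.91°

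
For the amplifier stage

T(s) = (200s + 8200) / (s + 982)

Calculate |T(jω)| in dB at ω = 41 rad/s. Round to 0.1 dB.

21.4 dB

Substitute s = j41:
Numerator: 200(j41) + 8200 = 8200 + j8200
Denominator: (j41) + 982 = 982 + j41
|N| = √(8200² + 8200²) ≈ 11597, ∠N ≈ 45.00°
|D| = √(982² + 41²) ≈ 982.86, ∠D ≈ 2.39°
|T| = 11597 / 982.86 ≈ 11.799
Gain = 20 log₁₀(11.799) ≈ 21.44 dB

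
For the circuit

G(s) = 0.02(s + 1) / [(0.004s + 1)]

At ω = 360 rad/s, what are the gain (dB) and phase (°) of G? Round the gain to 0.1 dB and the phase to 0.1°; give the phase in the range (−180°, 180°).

12.3 dB, 34.6°

At ω = 360 rad/s:
zero (1 + j360·1) = 1 + j360 → |·| ≈ 360, ∠ ≈ 89.84°
pole (1 + j360·0.004) = 1 + j1.44 → |·| ≈ 1.7532, ∠ ≈ 55.22°
|G| = 0.02 · 360 / (1.7532) ≈ 4.1068
Gain = 20 log₁₀(4.1068) ≈ 12.27 dB
∠G = (89.84°) − (55.22°) = 34.62°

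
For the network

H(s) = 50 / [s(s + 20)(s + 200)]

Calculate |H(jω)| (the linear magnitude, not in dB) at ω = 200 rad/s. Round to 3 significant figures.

At s = jω = j200:
pole (s+20): 20 + j200 → |·| = √(20²+200²) = √40400 ≈ 201, ∠ = arctan(200/20) ≈ 84.29°
pole (s+200): 200 + j200 → |·| = √(200²+200²) = √80000 ≈ 282.84, ∠ = arctan(200/200) ≈ 45.00°
pole at origin: |s| = 200, ∠ = 90.00° (in denominator)
|H| = 50 / 1.137e+07 ≈ 4.3975e-06

4.40e-06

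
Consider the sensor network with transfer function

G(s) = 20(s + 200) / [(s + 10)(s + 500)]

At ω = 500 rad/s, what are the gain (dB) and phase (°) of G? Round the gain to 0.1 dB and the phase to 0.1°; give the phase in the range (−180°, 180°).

-30.3 dB, -65.7°

At s = jω = j500:
zero (s+200): 200 + j500 → |·| = √(200²+500²) = √290000 ≈ 538.52, ∠ = arctan(500/200) ≈ 68.20°
pole (s+10): 10 + j500 → |·| = √(10²+500²) = √250100 ≈ 500.1, ∠ = arctan(500/10) ≈ 88.85°
pole (s+500): 500 + j500 → |·| = √(500²+500²) = √500000 ≈ 707.11, ∠ = arctan(500/500) ≈ 45.00°
|G| = 20 · 538.52 / 3.5363e+05 ≈ 0.030457
Gain = 20 log₁₀(0.030457) ≈ -30.33 dB
∠G = 68.20° − 133.85° = -65.65°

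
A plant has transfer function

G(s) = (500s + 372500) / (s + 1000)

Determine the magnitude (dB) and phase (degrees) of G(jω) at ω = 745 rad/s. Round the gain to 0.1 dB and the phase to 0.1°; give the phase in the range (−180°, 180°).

Substitute s = j745:
Numerator: 500(j745) + 372500 = 372500 + j372500
Denominator: (j745) + 1000 = 1000 + j745
|N| = √(372500² + 372500²) ≈ 5.2679e+05, ∠N ≈ 45.00°
|D| = √(1000² + 745²) ≈ 1247, ∠D ≈ 36.69°
|G| = 5.2679e+05 / 1247 ≈ 422.45
Gain = 20 log₁₀(422.45) ≈ 52.52 dB
∠G = 45.00° − 36.69° = 8.31°

52.5 dB, 8.3°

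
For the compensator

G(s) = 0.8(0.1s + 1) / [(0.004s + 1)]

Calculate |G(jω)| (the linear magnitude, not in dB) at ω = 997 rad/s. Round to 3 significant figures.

At ω = 997 rad/s:
zero (1 + j997·0.1) = 1 + j99.7 → |·| ≈ 99.705, ∠ ≈ 89.43°
pole (1 + j997·0.004) = 1 + j3.988 → |·| ≈ 4.1115, ∠ ≈ 75.92°
|G| = 0.8 · 99.705 / (4.1115) ≈ 19.4

19.4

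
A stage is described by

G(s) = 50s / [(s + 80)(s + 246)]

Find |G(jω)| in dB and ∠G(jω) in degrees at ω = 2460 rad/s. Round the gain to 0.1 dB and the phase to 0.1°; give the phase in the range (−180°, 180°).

-33.9 dB, -82.4°

At s = jω = j2460:
zero at origin: s = j2460 → |·| = 2460, ∠ = 90.00°
pole (s+80): 80 + j2460 → |·| = √(80²+2460²) = √6058000 ≈ 2461.3, ∠ = arctan(2460/80) ≈ 88.14°
pole (s+246): 246 + j2460 → |·| = √(246²+2460²) = √6112116 ≈ 2472.3, ∠ = arctan(2460/246) ≈ 84.29°
|G| = 50 · 2460 / 6.0851e+06 ≈ 0.020213
Gain = 20 log₁₀(0.020213) ≈ -33.89 dB
∠G = 90.00° − 172.43° = -82.43°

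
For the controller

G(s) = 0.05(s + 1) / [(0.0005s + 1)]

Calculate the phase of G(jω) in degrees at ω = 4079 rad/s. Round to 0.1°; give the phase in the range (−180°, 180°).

26.1°

At ω = 4079 rad/s:
zero (1 + j4079·1) = 1 + j4079 → |·| ≈ 4079, ∠ ≈ 89.99°
pole (1 + j4079·0.0005) = 1 + j2.0395 → |·| ≈ 2.2715, ∠ ≈ 63.88°
∠G = (89.99°) − (63.88°) = 26.11°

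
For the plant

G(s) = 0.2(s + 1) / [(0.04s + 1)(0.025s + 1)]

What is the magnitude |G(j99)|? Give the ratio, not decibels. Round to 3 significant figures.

At ω = 99 rad/s:
zero (1 + j99·1) = 1 + j99 → |·| ≈ 99.005, ∠ ≈ 89.42°
pole (1 + j99·0.04) = 1 + j3.96 → |·| ≈ 4.0843, ∠ ≈ 75.83°
pole (1 + j99·0.025) = 1 + j2.475 → |·| ≈ 2.6694, ∠ ≈ 68.00°
|G| = 0.2 · 99.005 / (4.0843 · 2.6694) ≈ 1.8162

1.82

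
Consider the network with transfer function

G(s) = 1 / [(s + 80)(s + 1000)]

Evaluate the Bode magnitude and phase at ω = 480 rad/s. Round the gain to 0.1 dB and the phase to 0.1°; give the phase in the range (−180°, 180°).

At s = jω = j480:
pole (s+80): 80 + j480 → |·| = √(80²+480²) = √236800 ≈ 486.62, ∠ = arctan(480/80) ≈ 80.54°
pole (s+1000): 1000 + j480 → |·| = √(1000²+480²) = √1230400 ≈ 1109.2, ∠ = arctan(480/1000) ≈ 25.64°
|G| = 1 / 5.3976e+05 ≈ 1.8527e-06
Gain = 20 log₁₀(1.8527e-06) ≈ -114.64 dB
∠G = 0.00° − 106.18° = -106.18°

-114.6 dB, -106.2°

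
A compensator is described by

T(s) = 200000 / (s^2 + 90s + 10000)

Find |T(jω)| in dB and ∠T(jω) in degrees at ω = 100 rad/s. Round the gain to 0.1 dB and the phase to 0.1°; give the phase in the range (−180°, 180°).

At s = jω = j100:
quadratic: (j100)² + 90·j100 + 10000 = 0 + j9000 → |·| ≈ 9000, ∠ ≈ 90.00°
|T| = 200000 / 9000 ≈ 22.222
Gain = 20 log₁₀(22.222) ≈ 26.94 dB
∠T = 0.00° − 90.00° = -90.00°

26.9 dB, -90.0°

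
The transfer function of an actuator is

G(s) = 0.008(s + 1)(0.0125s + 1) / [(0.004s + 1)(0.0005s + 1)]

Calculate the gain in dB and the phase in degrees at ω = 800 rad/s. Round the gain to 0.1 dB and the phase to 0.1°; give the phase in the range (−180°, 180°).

At ω = 800 rad/s:
zero (1 + j800·1) = 1 + j800 → |·| ≈ 800, ∠ ≈ 89.93°
zero (1 + j800·0.0125) = 1 + j10 → |·| ≈ 10.05, ∠ ≈ 84.29°
pole (1 + j800·0.004) = 1 + j3.2 → |·| ≈ 3.3526, ∠ ≈ 72.65°
pole (1 + j800·0.0005) = 1 + j0.4 → |·| ≈ 1.077, ∠ ≈ 21.80°
|G| = 0.008 · 800 · 10.05 / (3.3526 · 1.077) ≈ 17.813
Gain = 20 log₁₀(17.813) ≈ 25.01 dB
∠G = (89.93° + 84.29°) − (72.65° + 21.80°) = 79.77°

25.0 dB, 79.8°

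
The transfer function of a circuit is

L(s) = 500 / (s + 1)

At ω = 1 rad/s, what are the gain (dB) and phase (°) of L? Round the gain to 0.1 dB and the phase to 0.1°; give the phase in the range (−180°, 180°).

At s = jω = j1:
pole (s+1): 1 + j1 → |·| = √(1²+1²) = √2 ≈ 1.4142, ∠ = arctan(1/1) ≈ 45.00°
|L| = 500 / 1.4142 ≈ 353.56
Gain = 20 log₁₀(353.56) ≈ 50.97 dB
∠L = 0.00° − 45.00° = -45.00°

51.0 dB, -45.0°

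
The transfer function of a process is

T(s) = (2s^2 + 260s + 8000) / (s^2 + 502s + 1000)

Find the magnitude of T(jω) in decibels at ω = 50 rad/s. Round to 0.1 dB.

-5.5 dB

Substitute s = j50:
Numerator: 2(j50)^2 + 260(j50) + 8000 = 3000 + j13000
Denominator: (j50)^2 + 502(j50) + 1000 = -1500 + j25100
|N| = √(3000² + 13000²) ≈ 13342, ∠N ≈ 77.01°
|D| = √(1500² + 25100²) ≈ 25145, ∠D ≈ 93.42°
|T| = 13342 / 25145 ≈ 0.5306
Gain = 20 log₁₀(0.5306) ≈ -5.50 dB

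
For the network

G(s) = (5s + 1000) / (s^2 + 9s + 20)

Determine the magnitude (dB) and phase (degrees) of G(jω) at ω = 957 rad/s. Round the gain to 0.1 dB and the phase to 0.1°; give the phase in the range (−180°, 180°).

-45.5 dB, -101.3°

Substitute s = j957:
Numerator: 5(j957) + 1000 = 1000 + j4785
Denominator: (j957)^2 + 9(j957) + 20 = -915829 + j8613
|N| = √(1000² + 4785²) ≈ 4888.4, ∠N ≈ 78.20°
|D| = √(915829² + 8613²) ≈ 9.1587e+05, ∠D ≈ 179.46°
|G| = 4888.4 / 9.1587e+05 ≈ 0.0053374
Gain = 20 log₁₀(0.0053374) ≈ -45.45 dB
∠G = 78.20° − 179.46° = -101.26°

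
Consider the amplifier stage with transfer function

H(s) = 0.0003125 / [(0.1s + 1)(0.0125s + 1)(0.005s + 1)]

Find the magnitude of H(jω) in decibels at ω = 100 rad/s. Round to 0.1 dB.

At ω = 100 rad/s:
pole (1 + j100·0.1) = 1 + j10 → |·| ≈ 10.05, ∠ ≈ 84.29°
pole (1 + j100·0.0125) = 1 + j1.25 → |·| ≈ 1.6008, ∠ ≈ 51.34°
pole (1 + j100·0.005) = 1 + j0.5 → |·| ≈ 1.118, ∠ ≈ 26.57°
|H| = 0.0003125 · 1 / (10.05 · 1.6008 · 1.118) ≈ 1.7374e-05
Gain = 20 log₁₀(1.7374e-05) ≈ -95.20 dB

-95.2 dB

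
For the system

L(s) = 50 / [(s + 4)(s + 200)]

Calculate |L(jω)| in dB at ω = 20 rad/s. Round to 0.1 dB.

-38.3 dB

At s = jω = j20:
pole (s+4): 4 + j20 → |·| = √(4²+20²) = √416 ≈ 20.396, ∠ = arctan(20/4) ≈ 78.69°
pole (s+200): 200 + j20 → |·| = √(200²+20²) = √40400 ≈ 201, ∠ = arctan(20/200) ≈ 5.71°
|L| = 50 / 4099.6 ≈ 0.012196
Gain = 20 log₁₀(0.012196) ≈ -38.28 dB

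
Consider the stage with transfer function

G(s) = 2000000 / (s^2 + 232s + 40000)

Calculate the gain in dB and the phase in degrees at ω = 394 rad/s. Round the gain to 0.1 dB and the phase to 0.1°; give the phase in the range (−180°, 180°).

22.7 dB, -141.6°

At s = jω = j394:
quadratic: (j394)² + 232·j394 + 40000 = -115236 + j91408 → |·| ≈ 1.4709e+05, ∠ ≈ 141.58°
|G| = 2000000 / 1.4709e+05 ≈ 13.597
Gain = 20 log₁₀(13.597) ≈ 22.67 dB
∠G = 0.00° − 141.58° = -141.58°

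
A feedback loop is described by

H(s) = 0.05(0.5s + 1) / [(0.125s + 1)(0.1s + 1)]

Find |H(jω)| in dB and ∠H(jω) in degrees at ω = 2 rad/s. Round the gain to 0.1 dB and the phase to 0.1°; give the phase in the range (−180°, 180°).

At ω = 2 rad/s:
zero (1 + j2·0.5) = 1 + j1 → |·| ≈ 1.4142, ∠ ≈ 45.00°
pole (1 + j2·0.125) = 1 + j0.25 → |·| ≈ 1.0308, ∠ ≈ 14.04°
pole (1 + j2·0.1) = 1 + j0.2 → |·| ≈ 1.0198, ∠ ≈ 11.31°
|H| = 0.05 · 1.4142 / (1.0308 · 1.0198) ≈ 0.067265
Gain = 20 log₁₀(0.067265) ≈ -23.44 dB
∠H = (45.00°) − (14.04° + 11.31°) = 19.65°

-23.4 dB, 19.7°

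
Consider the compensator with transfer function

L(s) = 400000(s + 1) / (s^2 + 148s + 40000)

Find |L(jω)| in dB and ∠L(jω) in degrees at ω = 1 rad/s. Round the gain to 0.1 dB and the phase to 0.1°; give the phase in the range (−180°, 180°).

At s = jω = j1:
zero (s+1): 1 + j1 → |·| = √(1²+1²) = √2 ≈ 1.4142, ∠ = arctan(1/1) ≈ 45.00°
quadratic: (j1)² + 148·j1 + 40000 = 39999 + j148 → |·| ≈ 39999, ∠ ≈ 0.21°
|L| = 400000 · 1.4142 / 39999 ≈ 14.142
Gain = 20 log₁₀(14.142) ≈ 23.01 dB
∠L = 45.00° − 0.21° = 44.79°

23.0 dB, 44.8°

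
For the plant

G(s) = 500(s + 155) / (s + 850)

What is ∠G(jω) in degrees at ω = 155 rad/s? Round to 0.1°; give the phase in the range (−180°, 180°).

At s = jω = j155:
zero (s+155): 155 + j155 → |·| = √(155²+155²) = √48050 ≈ 219.2, ∠ = arctan(155/155) ≈ 45.00°
pole (s+850): 850 + j155 → |·| = √(850²+155²) = √746525 ≈ 864.02, ∠ = arctan(155/850) ≈ 10.33°
∠G = 45.00° − 10.33° = 34.67°

34.7°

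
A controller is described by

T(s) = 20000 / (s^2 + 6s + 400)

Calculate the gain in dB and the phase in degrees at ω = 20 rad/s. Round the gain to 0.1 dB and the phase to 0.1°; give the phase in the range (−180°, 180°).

44.4 dB, -90.0°

At s = jω = j20:
quadratic: (j20)² + 6·j20 + 400 = 0 + j120 → |·| ≈ 120, ∠ ≈ 90.00°
|T| = 20000 / 120 ≈ 166.67
Gain = 20 log₁₀(166.67) ≈ 44.44 dB
∠T = 0.00° − 90.00° = -90.00°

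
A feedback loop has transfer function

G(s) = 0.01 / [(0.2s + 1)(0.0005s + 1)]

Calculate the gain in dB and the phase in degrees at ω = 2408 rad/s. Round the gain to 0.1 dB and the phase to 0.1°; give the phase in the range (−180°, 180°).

At ω = 2408 rad/s:
pole (1 + j2408·0.2) = 1 + j481.6 → |·| ≈ 481.6, ∠ ≈ 89.88°
pole (1 + j2408·0.0005) = 1 + j1.204 → |·| ≈ 1.5651, ∠ ≈ 50.29°
|G| = 0.01 · 1 / (481.6 · 1.5651) ≈ 1.3267e-05
Gain = 20 log₁₀(1.3267e-05) ≈ -97.54 dB
∠G = (0°) − (89.88° + 50.29°) = -140.17°

-97.5 dB, -140.2°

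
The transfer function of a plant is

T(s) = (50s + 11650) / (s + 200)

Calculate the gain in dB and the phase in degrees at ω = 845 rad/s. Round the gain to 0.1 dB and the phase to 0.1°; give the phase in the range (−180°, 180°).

Substitute s = j845:
Numerator: 50(j845) + 11650 = 11650 + j42250
Denominator: (j845) + 200 = 200 + j845
|N| = √(11650² + 42250²) ≈ 43827, ∠N ≈ 74.58°
|D| = √(200² + 845²) ≈ 868.35, ∠D ≈ 76.68°
|T| = 43827 / 868.35 ≈ 50.472
Gain = 20 log₁₀(50.472) ≈ 34.06 dB
∠T = 74.58° − 76.68° = -2.10°

34.1 dB, -2.1°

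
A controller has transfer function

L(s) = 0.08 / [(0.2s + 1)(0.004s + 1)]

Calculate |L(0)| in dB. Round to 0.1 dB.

-21.9 dB

L(0) = 0.08 · 1 / 1 = 0.08
20 log₁₀(0.08) ≈ -21.94 dB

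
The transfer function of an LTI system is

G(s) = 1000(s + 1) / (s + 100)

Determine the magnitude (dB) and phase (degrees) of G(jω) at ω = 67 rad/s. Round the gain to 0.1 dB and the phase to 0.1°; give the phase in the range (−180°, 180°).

At s = jω = j67:
zero (s+1): 1 + j67 → |·| = √(1²+67²) = √4490 ≈ 67.007, ∠ = arctan(67/1) ≈ 89.14°
pole (s+100): 100 + j67 → |·| = √(100²+67²) = √14489 ≈ 120.37, ∠ = arctan(67/100) ≈ 33.82°
|G| = 1000 · 67.007 / 120.37 ≈ 556.68
Gain = 20 log₁₀(556.68) ≈ 54.91 dB
∠G = 89.14° − 33.82° = 55.32°

54.9 dB, 55.3°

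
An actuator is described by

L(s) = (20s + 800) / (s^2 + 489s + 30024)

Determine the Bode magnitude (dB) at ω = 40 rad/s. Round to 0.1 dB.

-29.7 dB

Substitute s = j40:
Numerator: 20(j40) + 800 = 800 + j800
Denominator: (j40)^2 + 489(j40) + 30024 = 28424 + j19560
|N| = √(800² + 800²) ≈ 1131.4, ∠N ≈ 45.00°
|D| = √(28424² + 19560²) ≈ 34504, ∠D ≈ 34.53°
|L| = 1131.4 / 34504 ≈ 0.03279
Gain = 20 log₁₀(0.03279) ≈ -29.69 dB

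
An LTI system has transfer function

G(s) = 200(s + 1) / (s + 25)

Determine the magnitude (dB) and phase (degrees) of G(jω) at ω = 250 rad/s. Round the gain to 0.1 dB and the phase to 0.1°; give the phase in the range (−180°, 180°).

46.0 dB, 5.5°

At s = jω = j250:
zero (s+1): 1 + j250 → |·| = √(1²+250²) = √62501 ≈ 250, ∠ = arctan(250/1) ≈ 89.77°
pole (s+25): 25 + j250 → |·| = √(25²+250²) = √63125 ≈ 251.25, ∠ = arctan(250/25) ≈ 84.29°
|G| = 200 · 250 / 251.25 ≈ 199
Gain = 20 log₁₀(199) ≈ 45.98 dB
∠G = 89.77° − 84.29° = 5.48°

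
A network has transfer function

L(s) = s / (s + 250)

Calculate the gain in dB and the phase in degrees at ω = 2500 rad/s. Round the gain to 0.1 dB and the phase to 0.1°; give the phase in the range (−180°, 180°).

At s = jω = j2500:
zero at origin: s = j2500 → |·| = 2500, ∠ = 90.00°
pole (s+250): 250 + j2500 → |·| = √(250²+2500²) = √6312500 ≈ 2512.5, ∠ = arctan(2500/250) ≈ 84.29°
|L| = 1 · 2500 / 2512.5 ≈ 0.99502
Gain = 20 log₁₀(0.99502) ≈ -0.04 dB
∠L = 90.00° − 84.29° = 5.71°

-0.0 dB, 5.7°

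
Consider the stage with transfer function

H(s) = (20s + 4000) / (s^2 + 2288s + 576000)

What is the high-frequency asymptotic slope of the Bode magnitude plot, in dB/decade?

-20 dB/decade

Each pole contributes −20 dB/decade at high frequency; each zero contributes +20 dB/decade.
Net: 1 zero(s) − 2 pole(s) → -20 dB/decade.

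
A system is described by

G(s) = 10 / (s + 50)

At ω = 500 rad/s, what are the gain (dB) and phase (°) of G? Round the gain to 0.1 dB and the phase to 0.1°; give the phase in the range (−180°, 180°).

-34.0 dB, -84.3°

Substitute s = j500:
Numerator: 10 = 10 + j0
Denominator: (j500) + 50 = 50 + j500
|N| = √(10² + 0²) ≈ 10, ∠N ≈ 0.00°
|D| = √(50² + 500²) ≈ 502.49, ∠D ≈ 84.29°
|G| = 10 / 502.49 ≈ 0.019901
Gain = 20 log₁₀(0.019901) ≈ -34.02 dB
∠G = 0.00° − 84.29° = -84.29°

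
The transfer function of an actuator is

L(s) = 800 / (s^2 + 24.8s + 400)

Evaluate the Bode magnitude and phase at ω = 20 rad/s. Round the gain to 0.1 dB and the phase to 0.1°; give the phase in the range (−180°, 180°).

At s = jω = j20:
quadratic: (j20)² + 24.8·j20 + 400 = 0 + j496 → |·| ≈ 496, ∠ ≈ 90.00°
|L| = 800 / 496 ≈ 1.6129
Gain = 20 log₁₀(1.6129) ≈ 4.15 dB
∠L = 0.00° − 90.00° = -90.00°

4.2 dB, -90.0°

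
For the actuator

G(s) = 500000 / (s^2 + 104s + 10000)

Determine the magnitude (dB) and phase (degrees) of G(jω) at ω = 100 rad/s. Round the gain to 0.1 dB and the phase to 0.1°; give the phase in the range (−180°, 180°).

At s = jω = j100:
quadratic: (j100)² + 104·j100 + 10000 = 0 + j10400 → |·| ≈ 10400, ∠ ≈ 90.00°
|G| = 500000 / 10400 ≈ 48.077
Gain = 20 log₁₀(48.077) ≈ 33.64 dB
∠G = 0.00° − 90.00° = -90.00°

33.6 dB, -90.0°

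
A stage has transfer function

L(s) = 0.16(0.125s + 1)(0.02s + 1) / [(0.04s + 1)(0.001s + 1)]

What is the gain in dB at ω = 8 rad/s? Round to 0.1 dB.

-13.2 dB

At ω = 8 rad/s:
zero (1 + j8·0.125) = 1 + j1 → |·| ≈ 1.4142, ∠ ≈ 45.00°
zero (1 + j8·0.02) = 1 + j0.16 → |·| ≈ 1.0127, ∠ ≈ 9.09°
pole (1 + j8·0.04) = 1 + j0.32 → |·| ≈ 1.05, ∠ ≈ 17.74°
pole (1 + j8·0.001) = 1 + j0.008 → |·| ≈ 1, ∠ ≈ 0.46°
|L| = 0.16 · 1.4142 · 1.0127 / (1.05 · 1) ≈ 0.21823
Gain = 20 log₁₀(0.21823) ≈ -13.22 dB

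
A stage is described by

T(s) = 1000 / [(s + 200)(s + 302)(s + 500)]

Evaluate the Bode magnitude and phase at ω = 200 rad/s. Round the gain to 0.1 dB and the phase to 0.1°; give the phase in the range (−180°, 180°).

-94.8 dB, -100.3°

At s = jω = j200:
pole (s+200): 200 + j200 → |·| = √(200²+200²) = √80000 ≈ 282.84, ∠ = arctan(200/200) ≈ 45.00°
pole (s+302): 302 + j200 → |·| = √(302²+200²) = √131204 ≈ 362.22, ∠ = arctan(200/302) ≈ 33.51°
pole (s+500): 500 + j200 → |·| = √(500²+200²) = √290000 ≈ 538.52, ∠ = arctan(200/500) ≈ 21.80°
|T| = 1000 / 5.5172e+07 ≈ 1.8125e-05
Gain = 20 log₁₀(1.8125e-05) ≈ -94.83 dB
∠T = 0.00° − 100.31° = -100.31°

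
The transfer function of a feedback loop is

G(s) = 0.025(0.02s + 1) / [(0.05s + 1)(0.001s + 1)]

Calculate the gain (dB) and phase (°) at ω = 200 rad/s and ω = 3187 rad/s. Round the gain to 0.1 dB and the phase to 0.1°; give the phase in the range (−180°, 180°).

ω = 200: -40.0 dB, -19.6°; ω = 3187: -50.5 dB, -73.1°

At ω = 200 rad/s:
zero (1 + j200·0.02) = 1 + j4 → |·| ≈ 4.1231, ∠ ≈ 75.96°
pole (1 + j200·0.05) = 1 + j10 → |·| ≈ 10.05, ∠ ≈ 84.29°
pole (1 + j200·0.001) = 1 + j0.2 → |·| ≈ 1.0198, ∠ ≈ 11.31°
|G| = 0.025 · 4.1231 / (10.05 · 1.0198) ≈ 0.010057
Gain = 20 log₁₀(0.010057) ≈ -39.95 dB
∠G = (75.96°) − (84.29° + 11.31°) = -19.64°

At ω = 3187 rad/s:
zero (1 + j3187·0.02) = 1 + j63.74 → |·| ≈ 63.748, ∠ ≈ 89.10°
pole (1 + j3187·0.05) = 1 + j159.35 → |·| ≈ 159.35, ∠ ≈ 89.64°
pole (1 + j3187·0.001) = 1 + j3.187 → |·| ≈ 3.3402, ∠ ≈ 72.58°
|G| = 0.025 · 63.748 / (159.35 · 3.3402) ≈ 0.0029942
Gain = 20 log₁₀(0.0029942) ≈ -50.47 dB
∠G = (89.10°) − (89.64° + 72.58°) = -73.12°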